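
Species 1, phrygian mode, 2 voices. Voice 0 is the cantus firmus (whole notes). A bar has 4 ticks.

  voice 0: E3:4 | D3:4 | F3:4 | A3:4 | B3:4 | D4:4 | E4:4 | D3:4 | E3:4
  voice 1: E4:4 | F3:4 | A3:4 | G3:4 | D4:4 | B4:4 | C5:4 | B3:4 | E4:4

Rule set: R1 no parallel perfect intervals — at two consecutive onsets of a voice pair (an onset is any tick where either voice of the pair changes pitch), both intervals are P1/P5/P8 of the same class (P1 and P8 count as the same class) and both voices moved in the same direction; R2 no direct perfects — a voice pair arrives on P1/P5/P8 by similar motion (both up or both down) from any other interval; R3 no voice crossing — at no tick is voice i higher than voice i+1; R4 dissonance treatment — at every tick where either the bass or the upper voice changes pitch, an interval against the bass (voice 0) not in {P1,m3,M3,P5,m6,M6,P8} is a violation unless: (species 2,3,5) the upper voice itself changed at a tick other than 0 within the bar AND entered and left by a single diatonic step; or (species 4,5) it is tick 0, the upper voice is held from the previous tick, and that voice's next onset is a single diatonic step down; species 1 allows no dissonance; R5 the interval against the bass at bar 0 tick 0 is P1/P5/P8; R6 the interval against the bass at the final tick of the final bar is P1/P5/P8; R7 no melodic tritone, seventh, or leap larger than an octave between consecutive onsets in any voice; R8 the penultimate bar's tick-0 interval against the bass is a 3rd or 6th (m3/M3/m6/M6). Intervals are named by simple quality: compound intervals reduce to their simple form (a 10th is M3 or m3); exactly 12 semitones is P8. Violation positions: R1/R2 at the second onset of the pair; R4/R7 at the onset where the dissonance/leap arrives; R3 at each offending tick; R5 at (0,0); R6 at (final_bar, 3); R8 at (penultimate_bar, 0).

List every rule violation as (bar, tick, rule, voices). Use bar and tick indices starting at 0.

(1, 0, R7, (1,))
(3, 0, R3, (0, 1))
(3, 0, R4, (0, 1))
(3, 1, R3, (0, 1))
(3, 2, R3, (0, 1))
(3, 3, R3, (0, 1))
(7, 0, R7, (0,))
(7, 0, R7, (1,))
(8, 0, R2, (0, 1))

bar 0: v0=E3 v1=E4 downbeat P8
bar 1: v0=D3 v1=F3 downbeat m3
bar 2: v0=F3 v1=A3 downbeat M3
bar 3: v0=A3 v1=G3 downbeat M2
bar 4: v0=B3 v1=D4 downbeat m3
bar 5: v0=D4 v1=B4 downbeat M6
bar 6: v0=E4 v1=C5 downbeat m6
bar 7: v0=D3 v1=B3 downbeat M6
bar 8: v0=E3 v1=E4 downbeat P8
  -> R7 @ bar 1 tick 0 v(1,): E4->F3 leap 11st
  -> R3 @ bar 3 tick 0 v(0, 1): A3 above G3
  -> R4 @ bar 3 tick 0 v(0, 1): A3/G3 M2 untreated
  -> R3 @ bar 3 tick 1 v(0, 1): A3 above G3
  -> R3 @ bar 3 tick 2 v(0, 1): A3 above G3
  -> R3 @ bar 3 tick 3 v(0, 1): A3 above G3
  -> R7 @ bar 7 tick 0 v(0,): E4->D3 leap 14st
  -> R7 @ bar 7 tick 0 v(1,): C5->B3 leap 13st
  -> R2 @ bar 8 tick 0 v(0, 1): D3/B3 M6 -> E3/E4 P8 similar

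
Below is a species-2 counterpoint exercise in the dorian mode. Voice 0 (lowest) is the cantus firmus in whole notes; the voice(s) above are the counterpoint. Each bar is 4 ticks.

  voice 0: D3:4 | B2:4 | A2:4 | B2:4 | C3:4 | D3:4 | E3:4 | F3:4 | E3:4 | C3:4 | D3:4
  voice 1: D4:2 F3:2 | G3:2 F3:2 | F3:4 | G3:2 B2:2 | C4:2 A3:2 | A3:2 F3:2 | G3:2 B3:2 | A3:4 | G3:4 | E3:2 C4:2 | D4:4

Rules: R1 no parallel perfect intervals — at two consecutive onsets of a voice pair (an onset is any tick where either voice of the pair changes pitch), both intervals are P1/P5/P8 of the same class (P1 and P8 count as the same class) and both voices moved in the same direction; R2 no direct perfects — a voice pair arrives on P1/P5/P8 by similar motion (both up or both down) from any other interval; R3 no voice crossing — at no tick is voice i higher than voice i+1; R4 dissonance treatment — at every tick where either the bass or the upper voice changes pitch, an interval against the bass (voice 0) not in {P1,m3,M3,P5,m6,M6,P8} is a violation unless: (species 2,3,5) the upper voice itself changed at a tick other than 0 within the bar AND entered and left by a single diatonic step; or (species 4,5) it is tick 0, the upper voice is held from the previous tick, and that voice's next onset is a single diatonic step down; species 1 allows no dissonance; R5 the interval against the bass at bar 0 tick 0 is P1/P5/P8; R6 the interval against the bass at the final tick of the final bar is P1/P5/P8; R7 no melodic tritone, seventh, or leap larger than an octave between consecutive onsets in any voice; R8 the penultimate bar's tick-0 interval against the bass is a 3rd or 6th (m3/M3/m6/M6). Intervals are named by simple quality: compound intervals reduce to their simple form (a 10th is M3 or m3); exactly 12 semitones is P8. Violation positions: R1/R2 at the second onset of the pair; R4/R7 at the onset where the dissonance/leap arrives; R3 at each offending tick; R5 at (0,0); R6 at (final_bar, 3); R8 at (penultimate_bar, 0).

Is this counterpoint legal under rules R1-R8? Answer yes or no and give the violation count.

No (3 violations)

bar 0: v0=D3 v1=D4 (P8)
bar 1: v0=B2 v1=G3 (m6)
bar 2: v0=A2 v1=F3 (m6)
bar 3: v0=B2 v1=G3 (m6)
bar 4: v0=C3 v1=C4 (P8)
bar 5: v0=D3 v1=A3 (P5)
bar 6: v0=E3 v1=G3 (m3)
bar 7: v0=F3 v1=A3 (M3)
bar 8: v0=E3 v1=G3 (m3)
bar 9: v0=C3 v1=E3 (M3)
bar 10: v0=D3 v1=D4 (P8)
  R1 @ bar4.0: B2/B2 P1 -> C3/C4 P8 similar
  R7 @ bar4.0: B2->C4 leap 13st
  R1 @ bar10.0: C3/C4 P8 -> D3/D4 P8 similar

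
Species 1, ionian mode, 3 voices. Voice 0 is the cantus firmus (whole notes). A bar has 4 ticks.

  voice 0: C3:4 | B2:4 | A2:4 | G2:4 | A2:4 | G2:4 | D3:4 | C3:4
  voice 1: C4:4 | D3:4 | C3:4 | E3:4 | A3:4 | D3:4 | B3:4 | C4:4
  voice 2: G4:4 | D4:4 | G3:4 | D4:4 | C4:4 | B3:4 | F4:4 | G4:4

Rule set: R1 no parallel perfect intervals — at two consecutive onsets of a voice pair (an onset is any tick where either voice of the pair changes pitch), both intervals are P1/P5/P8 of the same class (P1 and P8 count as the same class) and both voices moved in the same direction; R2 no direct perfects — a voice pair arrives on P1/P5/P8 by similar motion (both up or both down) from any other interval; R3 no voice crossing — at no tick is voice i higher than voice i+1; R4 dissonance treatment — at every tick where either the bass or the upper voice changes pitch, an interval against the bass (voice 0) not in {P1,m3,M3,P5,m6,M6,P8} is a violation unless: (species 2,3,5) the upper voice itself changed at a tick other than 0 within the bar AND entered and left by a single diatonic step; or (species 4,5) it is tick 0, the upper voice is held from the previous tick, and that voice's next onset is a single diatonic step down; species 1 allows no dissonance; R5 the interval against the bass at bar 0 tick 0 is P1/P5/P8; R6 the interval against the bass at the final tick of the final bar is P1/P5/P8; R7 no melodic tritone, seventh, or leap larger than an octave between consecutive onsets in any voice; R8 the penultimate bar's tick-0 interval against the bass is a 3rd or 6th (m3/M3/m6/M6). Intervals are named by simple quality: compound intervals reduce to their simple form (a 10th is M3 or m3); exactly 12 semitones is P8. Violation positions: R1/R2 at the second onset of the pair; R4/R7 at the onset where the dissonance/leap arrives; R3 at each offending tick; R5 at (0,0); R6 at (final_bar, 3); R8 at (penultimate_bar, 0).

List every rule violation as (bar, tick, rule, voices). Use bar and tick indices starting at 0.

(1, 0, R2, (1, 2))
(1, 0, R7, (1,))
(2, 0, R2, (1, 2))
(2, 0, R4, (0, 2))
(4, 0, R2, (0, 1))
(5, 0, R2, (0, 1))
(6, 0, R7, (2,))
(7, 0, R2, (1, 2))

bar 0: v0=C3 v1=C4 v2=G4 downbeat P5
bar 1: v0=B2 v1=D3 v2=D4 downbeat m3
bar 2: v0=A2 v1=C3 v2=G3 downbeat m7
bar 3: v0=G2 v1=E3 v2=D4 downbeat P5
bar 4: v0=A2 v1=A3 v2=C4 downbeat m3
bar 5: v0=G2 v1=D3 v2=B3 downbeat M3
bar 6: v0=D3 v1=B3 v2=F4 downbeat m3
bar 7: v0=C3 v1=C4 v2=G4 downbeat P5
  -> R2 @ bar 1 tick 0 v(1, 2): C4/G4 P5 -> D3/D4 P8 similar
  -> R7 @ bar 1 tick 0 v(1,): C4->D3 leap 10st
  -> R2 @ bar 2 tick 0 v(1, 2): D3/D4 P8 -> C3/G3 P5 similar
  -> R4 @ bar 2 tick 0 v(0, 2): A2/G3 m7 untreated
  -> R2 @ bar 4 tick 0 v(0, 1): G2/E3 M6 -> A2/A3 P8 similar
  -> R2 @ bar 5 tick 0 v(0, 1): A2/A3 P8 -> G2/D3 P5 similar
  -> R7 @ bar 6 tick 0 v(2,): B3->F4 leap 6st
  -> R2 @ bar 7 tick 0 v(1, 2): B3/F4 TT -> C4/G4 P5 similar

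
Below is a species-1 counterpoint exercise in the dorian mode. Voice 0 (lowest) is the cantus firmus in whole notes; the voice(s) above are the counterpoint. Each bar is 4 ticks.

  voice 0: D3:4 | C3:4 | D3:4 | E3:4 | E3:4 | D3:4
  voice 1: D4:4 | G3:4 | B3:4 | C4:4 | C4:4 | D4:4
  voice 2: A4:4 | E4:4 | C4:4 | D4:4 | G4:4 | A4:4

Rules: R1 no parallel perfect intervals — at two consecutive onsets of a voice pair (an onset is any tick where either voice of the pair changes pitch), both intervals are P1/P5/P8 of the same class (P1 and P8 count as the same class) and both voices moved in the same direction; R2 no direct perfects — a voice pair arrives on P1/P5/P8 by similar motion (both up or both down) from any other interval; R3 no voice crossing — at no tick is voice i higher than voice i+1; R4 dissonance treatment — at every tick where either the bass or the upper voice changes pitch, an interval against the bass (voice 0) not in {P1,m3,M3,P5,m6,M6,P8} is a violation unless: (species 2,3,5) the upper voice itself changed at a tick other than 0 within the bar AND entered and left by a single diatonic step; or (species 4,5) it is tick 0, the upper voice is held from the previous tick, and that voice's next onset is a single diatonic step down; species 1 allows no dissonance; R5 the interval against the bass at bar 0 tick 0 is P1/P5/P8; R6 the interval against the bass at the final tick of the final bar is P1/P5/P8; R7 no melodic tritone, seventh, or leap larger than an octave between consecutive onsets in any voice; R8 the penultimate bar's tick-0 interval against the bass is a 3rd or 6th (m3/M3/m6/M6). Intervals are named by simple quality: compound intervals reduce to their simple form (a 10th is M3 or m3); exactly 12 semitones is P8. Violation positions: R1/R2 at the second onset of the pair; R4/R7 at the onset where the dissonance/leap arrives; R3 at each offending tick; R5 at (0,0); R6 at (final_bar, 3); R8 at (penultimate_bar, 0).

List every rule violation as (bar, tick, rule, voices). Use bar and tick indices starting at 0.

(1, 0, R2, (0, 1))
(2, 0, R4, (0, 2))
(3, 0, R4, (0, 2))
(5, 0, R1, (1, 2))

bar 0: v0=D3 v1=D4 v2=A4 downbeat P5
bar 1: v0=C3 v1=G3 v2=E4 downbeat M3
bar 2: v0=D3 v1=B3 v2=C4 downbeat m7
bar 3: v0=E3 v1=C4 v2=D4 downbeat m7
bar 4: v0=E3 v1=C4 v2=G4 downbeat m3
bar 5: v0=D3 v1=D4 v2=A4 downbeat P5
  -> R2 @ bar 1 tick 0 v(0, 1): D3/D4 P8 -> C3/G3 P5 similar
  -> R4 @ bar 2 tick 0 v(0, 2): D3/C4 m7 untreated
  -> R4 @ bar 3 tick 0 v(0, 2): E3/D4 m7 untreated
  -> R1 @ bar 5 tick 0 v(1, 2): C4/G4 P5 -> D4/A4 P5 similar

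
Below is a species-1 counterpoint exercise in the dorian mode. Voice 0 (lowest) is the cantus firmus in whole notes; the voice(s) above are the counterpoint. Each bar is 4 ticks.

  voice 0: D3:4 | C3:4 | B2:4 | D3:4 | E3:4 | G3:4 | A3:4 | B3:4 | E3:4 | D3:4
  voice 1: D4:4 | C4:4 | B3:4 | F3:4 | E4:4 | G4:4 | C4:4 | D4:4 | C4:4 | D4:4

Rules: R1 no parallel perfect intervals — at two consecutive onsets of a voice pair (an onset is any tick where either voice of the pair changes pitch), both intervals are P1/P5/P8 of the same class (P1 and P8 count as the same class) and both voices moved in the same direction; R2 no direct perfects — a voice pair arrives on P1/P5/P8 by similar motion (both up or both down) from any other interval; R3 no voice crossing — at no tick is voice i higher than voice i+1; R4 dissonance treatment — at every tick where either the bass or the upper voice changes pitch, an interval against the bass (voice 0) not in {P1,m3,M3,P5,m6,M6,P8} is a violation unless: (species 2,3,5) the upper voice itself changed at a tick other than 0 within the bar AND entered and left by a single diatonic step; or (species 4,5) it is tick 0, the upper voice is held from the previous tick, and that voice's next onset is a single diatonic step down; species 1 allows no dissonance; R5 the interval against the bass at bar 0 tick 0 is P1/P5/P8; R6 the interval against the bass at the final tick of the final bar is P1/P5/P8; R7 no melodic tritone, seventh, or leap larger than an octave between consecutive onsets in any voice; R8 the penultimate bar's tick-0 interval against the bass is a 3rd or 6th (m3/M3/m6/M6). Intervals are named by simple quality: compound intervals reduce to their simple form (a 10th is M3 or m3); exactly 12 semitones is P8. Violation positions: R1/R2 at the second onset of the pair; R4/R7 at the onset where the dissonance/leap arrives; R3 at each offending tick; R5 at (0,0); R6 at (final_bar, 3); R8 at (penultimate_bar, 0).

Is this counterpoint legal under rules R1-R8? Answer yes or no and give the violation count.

No (6 violations)

bar 0: v0=D3 v1=D4 (P8)
bar 1: v0=C3 v1=C4 (P8)
bar 2: v0=B2 v1=B3 (P8)
bar 3: v0=D3 v1=F3 (m3)
bar 4: v0=E3 v1=E4 (P8)
bar 5: v0=G3 v1=G4 (P8)
bar 6: v0=A3 v1=C4 (m3)
bar 7: v0=B3 v1=D4 (m3)
bar 8: v0=E3 v1=C4 (m6)
bar 9: v0=D3 v1=D4 (P8)
  R1 @ bar1.0: D3/D4 P8 -> C3/C4 P8 similar
  R1 @ bar2.0: C3/C4 P8 -> B2/B3 P8 similar
  R7 @ bar3.0: B3->F3 leap 6st
  R2 @ bar4.0: D3/F3 m3 -> E3/E4 P8 similar
  R7 @ bar4.0: F3->E4 leap 11st
  R1 @ bar5.0: E3/E4 P8 -> G3/G4 P8 similar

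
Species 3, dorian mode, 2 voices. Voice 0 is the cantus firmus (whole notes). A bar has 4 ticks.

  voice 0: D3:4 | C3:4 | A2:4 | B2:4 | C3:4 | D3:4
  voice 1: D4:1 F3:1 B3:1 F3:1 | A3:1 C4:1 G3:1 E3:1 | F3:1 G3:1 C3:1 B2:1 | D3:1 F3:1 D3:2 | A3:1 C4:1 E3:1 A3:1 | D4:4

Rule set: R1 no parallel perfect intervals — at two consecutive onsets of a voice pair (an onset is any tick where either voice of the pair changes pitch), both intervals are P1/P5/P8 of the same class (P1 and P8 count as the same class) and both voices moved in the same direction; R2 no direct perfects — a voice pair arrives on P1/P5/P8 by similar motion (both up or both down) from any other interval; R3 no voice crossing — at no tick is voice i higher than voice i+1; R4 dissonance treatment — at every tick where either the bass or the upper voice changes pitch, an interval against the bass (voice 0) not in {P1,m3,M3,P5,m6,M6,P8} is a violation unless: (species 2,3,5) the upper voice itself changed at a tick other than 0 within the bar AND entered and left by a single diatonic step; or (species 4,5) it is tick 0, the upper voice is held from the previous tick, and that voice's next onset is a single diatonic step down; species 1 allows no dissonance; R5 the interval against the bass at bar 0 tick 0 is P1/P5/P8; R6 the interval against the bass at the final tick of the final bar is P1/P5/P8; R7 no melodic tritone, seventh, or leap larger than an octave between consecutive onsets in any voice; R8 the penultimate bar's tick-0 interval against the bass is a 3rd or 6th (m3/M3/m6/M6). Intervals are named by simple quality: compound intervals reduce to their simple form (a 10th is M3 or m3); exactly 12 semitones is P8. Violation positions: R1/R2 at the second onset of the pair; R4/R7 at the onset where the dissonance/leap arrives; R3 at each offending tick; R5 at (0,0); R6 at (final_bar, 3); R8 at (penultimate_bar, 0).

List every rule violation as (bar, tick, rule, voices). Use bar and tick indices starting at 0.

(0, 2, R7, (1,))
(0, 3, R7, (1,))
(2, 1, R4, (0, 1))
(2, 3, R4, (0, 1))
(3, 1, R4, (0, 1))
(5, 0, R2, (0, 1))

bar 0: v0=D3 v1=D4 downbeat P8
bar 1: v0=C3 v1=A3 downbeat M6
bar 2: v0=A2 v1=F3 downbeat m6
bar 3: v0=B2 v1=D3 downbeat m3
bar 4: v0=C3 v1=A3 downbeat M6
bar 5: v0=D3 v1=D4 downbeat P8
  -> R7 @ bar 0 tick 2 v(1,): F3->B3 leap 6st
  -> R7 @ bar 0 tick 3 v(1,): B3->F3 leap 6st
  -> R4 @ bar 2 tick 1 v(0, 1): A2/G3 m7 untreated
  -> R4 @ bar 2 tick 3 v(0, 1): A2/B2 M2 untreated
  -> R4 @ bar 3 tick 1 v(0, 1): B2/F3 TT untreated
  -> R2 @ bar 5 tick 0 v(0, 1): C3/A3 M6 -> D3/D4 P8 similar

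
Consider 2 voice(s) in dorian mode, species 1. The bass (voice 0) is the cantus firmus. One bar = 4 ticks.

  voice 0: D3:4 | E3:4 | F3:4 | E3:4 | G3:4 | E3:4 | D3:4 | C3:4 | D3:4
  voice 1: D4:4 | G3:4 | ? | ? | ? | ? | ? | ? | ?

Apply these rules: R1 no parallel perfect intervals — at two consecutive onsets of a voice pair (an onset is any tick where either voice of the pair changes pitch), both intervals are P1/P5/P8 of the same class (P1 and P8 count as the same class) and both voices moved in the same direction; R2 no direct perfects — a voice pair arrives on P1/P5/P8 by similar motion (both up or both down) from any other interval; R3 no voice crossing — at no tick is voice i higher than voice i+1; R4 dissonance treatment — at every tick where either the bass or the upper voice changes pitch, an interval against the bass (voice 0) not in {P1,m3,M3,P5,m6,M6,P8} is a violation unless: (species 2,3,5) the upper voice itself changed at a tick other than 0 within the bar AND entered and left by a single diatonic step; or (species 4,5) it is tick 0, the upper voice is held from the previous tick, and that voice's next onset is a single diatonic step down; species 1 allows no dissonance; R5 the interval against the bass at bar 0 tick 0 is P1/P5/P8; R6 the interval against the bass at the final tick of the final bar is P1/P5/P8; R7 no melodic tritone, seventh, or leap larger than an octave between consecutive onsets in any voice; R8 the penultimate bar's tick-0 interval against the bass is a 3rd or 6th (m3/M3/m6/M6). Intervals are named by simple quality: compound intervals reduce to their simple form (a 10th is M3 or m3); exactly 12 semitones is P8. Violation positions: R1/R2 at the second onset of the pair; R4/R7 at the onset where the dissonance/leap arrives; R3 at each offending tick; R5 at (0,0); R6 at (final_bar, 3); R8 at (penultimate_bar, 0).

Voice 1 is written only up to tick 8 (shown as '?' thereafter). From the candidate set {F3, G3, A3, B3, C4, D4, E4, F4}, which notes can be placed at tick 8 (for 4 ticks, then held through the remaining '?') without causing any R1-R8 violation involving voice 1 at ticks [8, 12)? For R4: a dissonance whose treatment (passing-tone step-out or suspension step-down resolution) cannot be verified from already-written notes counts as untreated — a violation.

F3: legal
G3: violates R4
A3: legal
B3: violates R4
C4: violates R2
D4: legal
E4: violates R4
F4: violates R2,R7

{A3, D4, F3}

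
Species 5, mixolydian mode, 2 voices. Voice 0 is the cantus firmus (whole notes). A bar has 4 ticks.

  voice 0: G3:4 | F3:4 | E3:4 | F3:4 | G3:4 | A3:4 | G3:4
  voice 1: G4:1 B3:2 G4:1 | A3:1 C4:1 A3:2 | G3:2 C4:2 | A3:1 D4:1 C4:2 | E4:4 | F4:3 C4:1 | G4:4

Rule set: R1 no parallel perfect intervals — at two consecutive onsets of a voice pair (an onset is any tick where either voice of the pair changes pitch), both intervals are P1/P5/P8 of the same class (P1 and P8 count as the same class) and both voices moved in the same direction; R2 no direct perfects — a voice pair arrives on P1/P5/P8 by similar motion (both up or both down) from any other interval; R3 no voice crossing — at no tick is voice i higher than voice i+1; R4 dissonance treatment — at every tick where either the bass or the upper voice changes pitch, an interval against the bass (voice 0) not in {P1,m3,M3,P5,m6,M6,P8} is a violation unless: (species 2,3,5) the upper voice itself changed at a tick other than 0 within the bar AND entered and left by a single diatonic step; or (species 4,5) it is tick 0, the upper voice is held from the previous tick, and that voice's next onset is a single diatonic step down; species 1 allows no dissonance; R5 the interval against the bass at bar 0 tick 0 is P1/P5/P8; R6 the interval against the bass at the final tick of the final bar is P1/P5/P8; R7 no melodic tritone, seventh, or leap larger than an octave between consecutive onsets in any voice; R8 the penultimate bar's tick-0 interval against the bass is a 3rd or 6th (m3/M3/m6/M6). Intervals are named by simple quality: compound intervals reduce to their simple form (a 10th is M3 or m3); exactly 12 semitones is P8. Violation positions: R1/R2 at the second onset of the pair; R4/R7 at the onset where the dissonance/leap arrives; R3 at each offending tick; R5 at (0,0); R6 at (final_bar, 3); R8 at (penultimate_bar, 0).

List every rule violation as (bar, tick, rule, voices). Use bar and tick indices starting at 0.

(1, 0, R7, (1,))

bar 0: v0=G3 v1=G4 downbeat P8
bar 1: v0=F3 v1=A3 downbeat M3
bar 2: v0=E3 v1=G3 downbeat m3
bar 3: v0=F3 v1=A3 downbeat M3
bar 4: v0=G3 v1=E4 downbeat M6
bar 5: v0=A3 v1=F4 downbeat m6
bar 6: v0=G3 v1=G4 downbeat P8
  -> R7 @ bar 1 tick 0 v(1,): G4->A3 leap 10st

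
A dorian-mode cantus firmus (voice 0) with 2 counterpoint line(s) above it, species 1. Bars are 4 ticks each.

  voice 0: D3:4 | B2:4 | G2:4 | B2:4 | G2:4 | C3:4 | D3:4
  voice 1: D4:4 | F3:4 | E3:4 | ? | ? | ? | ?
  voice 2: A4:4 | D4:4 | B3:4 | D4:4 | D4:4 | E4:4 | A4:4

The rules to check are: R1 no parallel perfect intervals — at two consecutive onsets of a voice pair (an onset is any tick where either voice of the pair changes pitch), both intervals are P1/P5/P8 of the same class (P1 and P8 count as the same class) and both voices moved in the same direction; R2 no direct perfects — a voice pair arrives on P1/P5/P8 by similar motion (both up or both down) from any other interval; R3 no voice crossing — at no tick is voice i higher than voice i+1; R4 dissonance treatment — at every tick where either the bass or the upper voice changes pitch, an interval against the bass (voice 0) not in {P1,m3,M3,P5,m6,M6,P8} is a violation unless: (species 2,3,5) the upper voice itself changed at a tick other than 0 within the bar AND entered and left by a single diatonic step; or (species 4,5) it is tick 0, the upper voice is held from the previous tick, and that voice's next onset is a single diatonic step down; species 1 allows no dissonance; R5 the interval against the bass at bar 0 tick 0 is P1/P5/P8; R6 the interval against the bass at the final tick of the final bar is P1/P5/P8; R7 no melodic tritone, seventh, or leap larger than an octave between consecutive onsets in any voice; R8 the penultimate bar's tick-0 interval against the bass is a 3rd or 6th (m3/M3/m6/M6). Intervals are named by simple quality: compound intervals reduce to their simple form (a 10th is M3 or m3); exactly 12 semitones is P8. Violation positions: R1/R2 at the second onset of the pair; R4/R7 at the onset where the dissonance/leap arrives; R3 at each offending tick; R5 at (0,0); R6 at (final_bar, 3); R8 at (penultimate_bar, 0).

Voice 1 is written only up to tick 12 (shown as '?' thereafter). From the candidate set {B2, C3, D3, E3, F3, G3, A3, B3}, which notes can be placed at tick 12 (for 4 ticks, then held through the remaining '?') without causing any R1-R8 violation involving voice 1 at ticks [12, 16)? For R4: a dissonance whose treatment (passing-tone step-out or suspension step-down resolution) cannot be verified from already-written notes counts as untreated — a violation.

{B2, D3}

B2: legal
C3: violates R4
D3: legal
E3: violates R4
F3: violates R4
G3: violates R1
A3: violates R4
B3: violates R2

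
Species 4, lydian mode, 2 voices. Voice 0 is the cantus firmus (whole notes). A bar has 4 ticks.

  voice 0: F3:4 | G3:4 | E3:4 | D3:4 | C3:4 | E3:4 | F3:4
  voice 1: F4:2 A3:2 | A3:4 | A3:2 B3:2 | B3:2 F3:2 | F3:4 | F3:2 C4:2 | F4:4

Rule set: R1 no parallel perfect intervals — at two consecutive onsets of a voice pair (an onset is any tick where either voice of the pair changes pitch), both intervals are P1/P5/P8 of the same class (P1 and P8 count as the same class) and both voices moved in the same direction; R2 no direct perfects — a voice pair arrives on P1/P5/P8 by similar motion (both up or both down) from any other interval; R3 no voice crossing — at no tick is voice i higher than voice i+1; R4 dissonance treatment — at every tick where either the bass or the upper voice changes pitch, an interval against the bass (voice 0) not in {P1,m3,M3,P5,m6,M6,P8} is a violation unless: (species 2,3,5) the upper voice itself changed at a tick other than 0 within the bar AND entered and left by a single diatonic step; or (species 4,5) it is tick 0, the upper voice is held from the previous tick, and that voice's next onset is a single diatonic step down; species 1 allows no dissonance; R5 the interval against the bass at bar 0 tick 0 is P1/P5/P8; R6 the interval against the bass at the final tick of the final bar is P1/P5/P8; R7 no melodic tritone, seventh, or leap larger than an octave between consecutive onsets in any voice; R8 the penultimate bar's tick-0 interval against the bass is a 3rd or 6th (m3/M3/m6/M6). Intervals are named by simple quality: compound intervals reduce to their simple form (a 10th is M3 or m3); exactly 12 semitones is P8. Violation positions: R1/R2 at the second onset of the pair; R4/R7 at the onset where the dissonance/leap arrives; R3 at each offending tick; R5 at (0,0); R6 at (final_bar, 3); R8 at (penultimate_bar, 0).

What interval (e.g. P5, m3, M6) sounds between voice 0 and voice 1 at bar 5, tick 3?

voice 0=E3 voice 1=C4 -> m6

m6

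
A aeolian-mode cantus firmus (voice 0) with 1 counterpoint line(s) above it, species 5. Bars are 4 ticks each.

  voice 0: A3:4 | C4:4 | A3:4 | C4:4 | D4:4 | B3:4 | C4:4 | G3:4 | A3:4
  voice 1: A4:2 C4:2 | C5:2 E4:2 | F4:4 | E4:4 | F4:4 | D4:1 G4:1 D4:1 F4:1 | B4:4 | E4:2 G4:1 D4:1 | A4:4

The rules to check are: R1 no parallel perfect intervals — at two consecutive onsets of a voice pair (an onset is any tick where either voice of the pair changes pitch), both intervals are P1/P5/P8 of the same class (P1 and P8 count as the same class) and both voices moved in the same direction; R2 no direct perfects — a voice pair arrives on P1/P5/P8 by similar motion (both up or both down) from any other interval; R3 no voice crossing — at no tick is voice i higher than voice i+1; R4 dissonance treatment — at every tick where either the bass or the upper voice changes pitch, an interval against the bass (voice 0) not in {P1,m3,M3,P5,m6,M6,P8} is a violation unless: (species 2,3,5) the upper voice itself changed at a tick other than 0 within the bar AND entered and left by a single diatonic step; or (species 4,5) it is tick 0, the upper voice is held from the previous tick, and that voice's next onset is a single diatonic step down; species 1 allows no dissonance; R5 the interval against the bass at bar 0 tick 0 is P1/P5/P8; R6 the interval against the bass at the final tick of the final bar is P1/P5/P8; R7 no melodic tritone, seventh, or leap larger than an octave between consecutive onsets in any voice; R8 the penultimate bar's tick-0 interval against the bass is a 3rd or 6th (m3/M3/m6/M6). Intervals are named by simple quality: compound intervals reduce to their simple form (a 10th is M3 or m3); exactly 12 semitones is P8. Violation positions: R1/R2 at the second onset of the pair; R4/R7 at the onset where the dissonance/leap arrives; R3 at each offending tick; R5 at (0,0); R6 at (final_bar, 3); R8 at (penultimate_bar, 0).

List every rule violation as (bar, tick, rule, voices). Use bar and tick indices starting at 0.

(1, 0, R2, (0, 1))
(5, 3, R4, (0, 1))
(6, 0, R4, (0, 1))
(6, 0, R7, (1,))
(8, 0, R2, (0, 1))

bar 0: v0=A3 v1=A4 downbeat P8
bar 1: v0=C4 v1=C5 downbeat P8
bar 2: v0=A3 v1=F4 downbeat m6
bar 3: v0=C4 v1=E4 downbeat M3
bar 4: v0=D4 v1=F4 downbeat m3
bar 5: v0=B3 v1=D4 downbeat m3
bar 6: v0=C4 v1=B4 downbeat M7
bar 7: v0=G3 v1=E4 downbeat M6
bar 8: v0=A3 v1=A4 downbeat P8
  -> R2 @ bar 1 tick 0 v(0, 1): A3/C4 m3 -> C4/C5 P8 similar
  -> R4 @ bar 5 tick 3 v(0, 1): B3/F4 TT untreated
  -> R4 @ bar 6 tick 0 v(0, 1): C4/B4 M7 untreated
  -> R7 @ bar 6 tick 0 v(1,): F4->B4 leap 6st
  -> R2 @ bar 8 tick 0 v(0, 1): G3/D4 P5 -> A3/A4 P8 similar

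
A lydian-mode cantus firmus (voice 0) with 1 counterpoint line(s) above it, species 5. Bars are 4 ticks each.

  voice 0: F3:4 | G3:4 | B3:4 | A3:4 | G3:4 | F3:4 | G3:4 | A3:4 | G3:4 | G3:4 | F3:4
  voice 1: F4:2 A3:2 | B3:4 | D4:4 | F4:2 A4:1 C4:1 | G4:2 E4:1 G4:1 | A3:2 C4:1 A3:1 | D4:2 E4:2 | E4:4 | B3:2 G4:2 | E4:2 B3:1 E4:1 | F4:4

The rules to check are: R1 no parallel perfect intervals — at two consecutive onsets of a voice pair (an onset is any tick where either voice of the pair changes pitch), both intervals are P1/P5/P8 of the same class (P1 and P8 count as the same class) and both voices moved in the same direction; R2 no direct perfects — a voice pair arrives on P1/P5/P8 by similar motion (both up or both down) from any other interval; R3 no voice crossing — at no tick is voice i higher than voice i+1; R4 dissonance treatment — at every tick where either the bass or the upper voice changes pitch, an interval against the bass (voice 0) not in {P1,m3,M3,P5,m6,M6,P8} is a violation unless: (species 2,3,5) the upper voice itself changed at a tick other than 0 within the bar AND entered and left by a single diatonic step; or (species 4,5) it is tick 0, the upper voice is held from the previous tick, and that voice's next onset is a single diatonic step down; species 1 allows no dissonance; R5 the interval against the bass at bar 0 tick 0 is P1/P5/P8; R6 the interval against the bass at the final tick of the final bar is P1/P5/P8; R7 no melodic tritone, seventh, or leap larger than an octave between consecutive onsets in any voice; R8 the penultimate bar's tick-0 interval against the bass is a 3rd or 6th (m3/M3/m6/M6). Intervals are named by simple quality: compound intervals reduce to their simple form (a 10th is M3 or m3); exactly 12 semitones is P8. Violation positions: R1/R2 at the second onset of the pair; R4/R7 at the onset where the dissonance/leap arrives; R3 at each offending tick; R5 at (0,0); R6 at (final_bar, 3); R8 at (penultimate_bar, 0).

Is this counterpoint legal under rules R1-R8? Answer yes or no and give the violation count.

bar 0: v0=F3 v1=F4 (P8)
bar 1: v0=G3 v1=B3 (M3)
bar 2: v0=B3 v1=D4 (m3)
bar 3: v0=A3 v1=F4 (m6)
bar 4: v0=G3 v1=G4 (P8)
bar 5: v0=F3 v1=A3 (M3)
bar 6: v0=G3 v1=D4 (P5)
bar 7: v0=A3 v1=E4 (P5)
bar 8: v0=G3 v1=B3 (M3)
bar 9: v0=G3 v1=E4 (M6)
bar 10: v0=F3 v1=F4 (P8)
  R7 @ bar5.0: G4->A3 leap 10st
  R2 @ bar6.0: F3/A3 M3 -> G3/D4 P5 similar

No (2 violations)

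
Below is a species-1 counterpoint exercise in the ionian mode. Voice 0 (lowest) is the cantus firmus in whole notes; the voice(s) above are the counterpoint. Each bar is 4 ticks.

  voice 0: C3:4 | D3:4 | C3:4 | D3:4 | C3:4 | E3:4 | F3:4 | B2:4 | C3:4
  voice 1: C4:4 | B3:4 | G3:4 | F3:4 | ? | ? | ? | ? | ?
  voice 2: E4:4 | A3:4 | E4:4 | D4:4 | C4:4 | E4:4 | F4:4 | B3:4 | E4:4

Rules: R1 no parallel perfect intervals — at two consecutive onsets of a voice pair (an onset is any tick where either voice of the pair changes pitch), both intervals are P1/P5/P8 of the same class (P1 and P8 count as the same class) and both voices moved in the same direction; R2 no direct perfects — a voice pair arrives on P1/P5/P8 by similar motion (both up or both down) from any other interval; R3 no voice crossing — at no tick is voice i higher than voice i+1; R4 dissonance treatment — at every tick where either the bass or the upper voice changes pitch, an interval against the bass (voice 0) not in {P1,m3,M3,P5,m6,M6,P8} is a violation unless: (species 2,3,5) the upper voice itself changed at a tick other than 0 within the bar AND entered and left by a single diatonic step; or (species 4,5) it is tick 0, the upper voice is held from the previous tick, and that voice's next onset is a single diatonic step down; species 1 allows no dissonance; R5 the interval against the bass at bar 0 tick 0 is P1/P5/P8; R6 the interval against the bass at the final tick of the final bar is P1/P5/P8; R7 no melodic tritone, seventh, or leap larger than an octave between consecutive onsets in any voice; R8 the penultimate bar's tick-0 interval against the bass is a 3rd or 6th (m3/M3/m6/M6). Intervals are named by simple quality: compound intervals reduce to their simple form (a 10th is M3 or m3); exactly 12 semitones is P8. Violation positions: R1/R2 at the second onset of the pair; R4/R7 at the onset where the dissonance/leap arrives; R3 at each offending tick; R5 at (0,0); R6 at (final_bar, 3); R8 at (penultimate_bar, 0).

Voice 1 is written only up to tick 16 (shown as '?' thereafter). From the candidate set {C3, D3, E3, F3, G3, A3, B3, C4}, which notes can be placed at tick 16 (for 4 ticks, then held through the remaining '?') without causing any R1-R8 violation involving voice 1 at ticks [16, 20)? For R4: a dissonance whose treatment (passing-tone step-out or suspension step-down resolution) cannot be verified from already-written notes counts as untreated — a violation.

{A3, C4, E3, G3}

C3: violates R2
D3: violates R4
E3: legal
F3: violates R4
G3: legal
A3: legal
B3: violates R4,R7
C4: legal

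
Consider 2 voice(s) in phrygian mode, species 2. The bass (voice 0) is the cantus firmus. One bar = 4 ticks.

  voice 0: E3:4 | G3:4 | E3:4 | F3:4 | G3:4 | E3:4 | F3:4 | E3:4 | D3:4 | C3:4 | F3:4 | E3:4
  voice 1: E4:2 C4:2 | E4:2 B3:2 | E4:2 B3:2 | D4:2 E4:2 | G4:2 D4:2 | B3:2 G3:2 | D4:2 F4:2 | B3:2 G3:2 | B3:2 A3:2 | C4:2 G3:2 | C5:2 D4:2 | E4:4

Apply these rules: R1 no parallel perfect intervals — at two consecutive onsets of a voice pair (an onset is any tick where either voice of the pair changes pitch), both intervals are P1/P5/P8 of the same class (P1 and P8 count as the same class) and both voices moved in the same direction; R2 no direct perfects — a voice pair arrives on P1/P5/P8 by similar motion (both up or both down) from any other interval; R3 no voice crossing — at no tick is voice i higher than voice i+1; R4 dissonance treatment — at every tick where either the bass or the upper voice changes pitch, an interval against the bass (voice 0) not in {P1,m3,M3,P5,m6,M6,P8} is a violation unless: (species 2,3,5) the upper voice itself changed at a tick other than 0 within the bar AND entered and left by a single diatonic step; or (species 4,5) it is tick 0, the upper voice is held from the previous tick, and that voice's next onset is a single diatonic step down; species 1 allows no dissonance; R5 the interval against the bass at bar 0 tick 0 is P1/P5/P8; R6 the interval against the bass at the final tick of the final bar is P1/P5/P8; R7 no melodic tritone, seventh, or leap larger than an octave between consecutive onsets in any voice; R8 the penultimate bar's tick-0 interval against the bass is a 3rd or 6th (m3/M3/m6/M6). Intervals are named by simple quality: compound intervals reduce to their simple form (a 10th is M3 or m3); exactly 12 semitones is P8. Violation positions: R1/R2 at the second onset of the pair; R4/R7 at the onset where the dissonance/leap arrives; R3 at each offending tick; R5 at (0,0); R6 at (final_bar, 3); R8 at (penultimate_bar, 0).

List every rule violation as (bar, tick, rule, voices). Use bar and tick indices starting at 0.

(3, 2, R4, (0, 1))
(4, 0, R2, (0, 1))
(5, 0, R1, (0, 1))
(7, 0, R2, (0, 1))
(7, 0, R7, (1,))
(10, 0, R1, (0, 1))
(10, 0, R7, (1,))
(10, 0, R8, (0, 1))
(10, 2, R7, (1,))

bar 0: v0=E3 v1=E4 downbeat P8
bar 1: v0=G3 v1=E4 downbeat M6
bar 2: v0=E3 v1=E4 downbeat P8
bar 3: v0=F3 v1=D4 downbeat M6
bar 4: v0=G3 v1=G4 downbeat P8
bar 5: v0=E3 v1=B3 downbeat P5
bar 6: v0=F3 v1=D4 downbeat M6
bar 7: v0=E3 v1=B3 downbeat P5
bar 8: v0=D3 v1=B3 downbeat M6
bar 9: v0=C3 v1=C4 downbeat P8
bar 10: v0=F3 v1=C5 downbeat P5
bar 11: v0=E3 v1=E4 downbeat P8
  -> R4 @ bar 3 tick 2 v(0, 1): F3/E4 M7 untreated
  -> R2 @ bar 4 tick 0 v(0, 1): F3/E4 M7 -> G3/G4 P8 similar
  -> R1 @ bar 5 tick 0 v(0, 1): G3/D4 P5 -> E3/B3 P5 similar
  -> R2 @ bar 7 tick 0 v(0, 1): F3/F4 P8 -> E3/B3 P5 similar
  -> R7 @ bar 7 tick 0 v(1,): F4->B3 leap 6st
  -> R1 @ bar 10 tick 0 v(0, 1): C3/G3 P5 -> F3/C5 P5 similar
  -> R7 @ bar 10 tick 0 v(1,): G3->C5 leap 17st
  -> R8 @ bar 10 tick 0 v(0, 1): penult P5 not 3rd/6th
  -> R7 @ bar 10 tick 2 v(1,): C5->D4 leap 10st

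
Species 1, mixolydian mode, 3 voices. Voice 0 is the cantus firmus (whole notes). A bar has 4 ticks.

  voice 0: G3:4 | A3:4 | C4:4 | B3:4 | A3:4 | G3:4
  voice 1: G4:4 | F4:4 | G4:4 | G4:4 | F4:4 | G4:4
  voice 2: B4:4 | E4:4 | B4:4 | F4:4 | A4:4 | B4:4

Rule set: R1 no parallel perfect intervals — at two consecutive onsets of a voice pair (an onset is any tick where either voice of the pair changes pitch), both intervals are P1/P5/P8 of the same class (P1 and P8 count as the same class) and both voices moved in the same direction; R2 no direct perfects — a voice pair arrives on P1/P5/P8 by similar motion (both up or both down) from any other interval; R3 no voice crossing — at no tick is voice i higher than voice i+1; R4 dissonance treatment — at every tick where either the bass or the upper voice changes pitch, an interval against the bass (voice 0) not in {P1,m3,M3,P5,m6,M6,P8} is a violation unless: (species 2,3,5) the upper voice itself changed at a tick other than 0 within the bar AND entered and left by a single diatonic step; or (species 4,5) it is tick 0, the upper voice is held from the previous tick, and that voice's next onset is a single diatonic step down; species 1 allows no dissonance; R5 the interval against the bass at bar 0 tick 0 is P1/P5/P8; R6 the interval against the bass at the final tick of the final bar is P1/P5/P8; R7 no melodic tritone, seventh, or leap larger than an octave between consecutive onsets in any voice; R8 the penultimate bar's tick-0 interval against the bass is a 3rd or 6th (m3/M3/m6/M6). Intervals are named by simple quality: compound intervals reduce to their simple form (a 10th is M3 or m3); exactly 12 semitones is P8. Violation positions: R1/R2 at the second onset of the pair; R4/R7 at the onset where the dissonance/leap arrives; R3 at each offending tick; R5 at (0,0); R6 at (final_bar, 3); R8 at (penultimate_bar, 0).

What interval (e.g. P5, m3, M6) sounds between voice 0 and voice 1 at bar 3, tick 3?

m6

voice 0=B3 voice 1=G4 -> m6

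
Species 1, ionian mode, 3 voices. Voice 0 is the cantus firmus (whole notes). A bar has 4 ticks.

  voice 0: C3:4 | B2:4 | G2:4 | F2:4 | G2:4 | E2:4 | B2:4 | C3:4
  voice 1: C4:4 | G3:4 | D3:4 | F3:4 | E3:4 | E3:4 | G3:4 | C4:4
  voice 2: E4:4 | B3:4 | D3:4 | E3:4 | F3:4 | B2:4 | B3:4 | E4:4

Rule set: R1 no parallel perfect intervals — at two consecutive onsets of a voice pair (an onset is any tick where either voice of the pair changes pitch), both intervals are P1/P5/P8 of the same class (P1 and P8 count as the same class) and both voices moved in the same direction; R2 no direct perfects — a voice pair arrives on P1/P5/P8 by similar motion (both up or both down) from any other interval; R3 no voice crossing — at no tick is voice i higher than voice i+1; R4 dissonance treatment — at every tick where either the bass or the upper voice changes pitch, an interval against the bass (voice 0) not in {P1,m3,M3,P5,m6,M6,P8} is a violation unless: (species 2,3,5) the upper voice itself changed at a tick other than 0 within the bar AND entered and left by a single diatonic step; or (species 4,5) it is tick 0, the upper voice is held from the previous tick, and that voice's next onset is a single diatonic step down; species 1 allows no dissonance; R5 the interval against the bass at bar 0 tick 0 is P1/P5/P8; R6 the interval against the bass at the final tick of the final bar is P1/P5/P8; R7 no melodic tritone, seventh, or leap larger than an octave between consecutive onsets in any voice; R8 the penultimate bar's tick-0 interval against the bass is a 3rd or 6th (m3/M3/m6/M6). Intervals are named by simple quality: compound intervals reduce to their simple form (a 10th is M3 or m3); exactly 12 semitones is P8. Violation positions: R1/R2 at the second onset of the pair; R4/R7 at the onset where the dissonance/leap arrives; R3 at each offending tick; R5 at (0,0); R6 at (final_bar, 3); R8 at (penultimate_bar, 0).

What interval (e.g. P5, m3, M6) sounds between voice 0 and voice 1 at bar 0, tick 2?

voice 0=C3 voice 1=C4 -> P8

P8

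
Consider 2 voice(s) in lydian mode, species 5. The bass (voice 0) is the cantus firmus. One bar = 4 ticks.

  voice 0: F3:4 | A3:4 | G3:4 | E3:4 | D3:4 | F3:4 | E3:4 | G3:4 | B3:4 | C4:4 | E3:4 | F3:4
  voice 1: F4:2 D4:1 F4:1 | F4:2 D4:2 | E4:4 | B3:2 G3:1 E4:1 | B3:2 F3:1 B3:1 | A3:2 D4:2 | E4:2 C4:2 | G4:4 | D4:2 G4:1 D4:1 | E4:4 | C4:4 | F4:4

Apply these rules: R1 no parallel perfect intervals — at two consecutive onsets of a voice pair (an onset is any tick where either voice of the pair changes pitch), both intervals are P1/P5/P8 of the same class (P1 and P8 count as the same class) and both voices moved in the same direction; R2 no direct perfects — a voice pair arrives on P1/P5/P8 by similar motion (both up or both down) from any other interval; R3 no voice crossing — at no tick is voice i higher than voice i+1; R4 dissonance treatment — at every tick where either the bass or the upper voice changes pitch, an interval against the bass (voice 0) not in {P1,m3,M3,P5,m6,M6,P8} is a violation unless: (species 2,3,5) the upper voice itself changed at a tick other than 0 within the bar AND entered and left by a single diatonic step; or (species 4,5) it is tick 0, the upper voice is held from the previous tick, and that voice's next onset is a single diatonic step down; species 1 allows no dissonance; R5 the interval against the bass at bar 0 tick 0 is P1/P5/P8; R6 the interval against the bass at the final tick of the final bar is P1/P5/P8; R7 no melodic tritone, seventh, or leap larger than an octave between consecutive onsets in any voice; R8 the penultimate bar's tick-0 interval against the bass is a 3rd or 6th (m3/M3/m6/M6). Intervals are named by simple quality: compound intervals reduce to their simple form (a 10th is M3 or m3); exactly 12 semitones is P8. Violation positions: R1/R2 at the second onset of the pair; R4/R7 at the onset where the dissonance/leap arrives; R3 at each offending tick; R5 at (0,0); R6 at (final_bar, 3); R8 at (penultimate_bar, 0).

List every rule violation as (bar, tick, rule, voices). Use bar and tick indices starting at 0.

(1, 2, R4, (0, 1))
(3, 0, R2, (0, 1))
(4, 2, R7, (1,))
(4, 3, R7, (1,))
(7, 0, R2, (0, 1))
(11, 0, R2, (0, 1))

bar 0: v0=F3 v1=F4 downbeat P8
bar 1: v0=A3 v1=F4 downbeat m6
bar 2: v0=G3 v1=E4 downbeat M6
bar 3: v0=E3 v1=B3 downbeat P5
bar 4: v0=D3 v1=B3 downbeat M6
bar 5: v0=F3 v1=A3 downbeat M3
bar 6: v0=E3 v1=E4 downbeat P8
bar 7: v0=G3 v1=G4 downbeat P8
bar 8: v0=B3 v1=D4 downbeat m3
bar 9: v0=C4 v1=E4 downbeat M3
bar 10: v0=E3 v1=C4 downbeat m6
bar 11: v0=F3 v1=F4 downbeat P8
  -> R4 @ bar 1 tick 2 v(0, 1): A3/D4 P4 untreated
  -> R2 @ bar 3 tick 0 v(0, 1): G3/E4 M6 -> E3/B3 P5 similar
  -> R7 @ bar 4 tick 2 v(1,): B3->F3 leap 6st
  -> R7 @ bar 4 tick 3 v(1,): F3->B3 leap 6st
  -> R2 @ bar 7 tick 0 v(0, 1): E3/C4 m6 -> G3/G4 P8 similar
  -> R2 @ bar 11 tick 0 v(0, 1): E3/C4 m6 -> F3/F4 P8 similar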